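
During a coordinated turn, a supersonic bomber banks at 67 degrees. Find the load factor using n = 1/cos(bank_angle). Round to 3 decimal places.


Step 1: Convert 67 degrees to radians = 1.169371
Step 2: cos(67 deg) = 0.390731
Step 3: n = 1 / 0.390731 = 2.559

2.559


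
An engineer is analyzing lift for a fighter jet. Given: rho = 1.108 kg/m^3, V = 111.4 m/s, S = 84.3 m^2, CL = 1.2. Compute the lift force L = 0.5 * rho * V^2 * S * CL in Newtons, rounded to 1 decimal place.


Step 1: Calculate dynamic pressure q = 0.5 * 1.108 * 111.4^2 = 0.5 * 1.108 * 12409.96 = 6875.1178 Pa
Step 2: Multiply by wing area and lift coefficient: L = 6875.1178 * 84.3 * 1.2
Step 3: L = 579572.4339 * 1.2 = 695486.9 N

695486.9


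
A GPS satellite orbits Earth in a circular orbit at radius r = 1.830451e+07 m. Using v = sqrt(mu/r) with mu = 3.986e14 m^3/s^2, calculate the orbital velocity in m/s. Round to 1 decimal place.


Step 1: mu / r = 3.986e14 / 1.830451e+07 = 21776054.0981
Step 2: v = sqrt(21776054.0981) = 4666.5 m/s

4666.5


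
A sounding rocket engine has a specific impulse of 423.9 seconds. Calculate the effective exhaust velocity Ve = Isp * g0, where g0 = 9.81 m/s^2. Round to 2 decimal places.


Step 1: Ve = Isp * g0 = 423.9 * 9.81
Step 2: Ve = 4158.46 m/s

4158.46


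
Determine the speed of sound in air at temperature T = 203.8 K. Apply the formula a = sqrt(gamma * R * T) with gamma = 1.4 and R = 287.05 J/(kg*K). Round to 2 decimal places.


Step 1: gamma * R * T = 1.4 * 287.05 * 203.8 = 81901.106
Step 2: a = sqrt(81901.106) = 286.18 m/s

286.18


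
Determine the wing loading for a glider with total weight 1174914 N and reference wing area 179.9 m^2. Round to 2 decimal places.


Step 1: Wing loading = W / S = 1174914 / 179.9
Step 2: Wing loading = 6530.93 N/m^2

6530.93


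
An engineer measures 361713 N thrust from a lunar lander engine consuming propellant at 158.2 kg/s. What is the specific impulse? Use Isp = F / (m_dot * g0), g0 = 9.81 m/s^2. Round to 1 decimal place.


Step 1: m_dot * g0 = 158.2 * 9.81 = 1551.94
Step 2: Isp = 361713 / 1551.94 = 233.1 s

233.1


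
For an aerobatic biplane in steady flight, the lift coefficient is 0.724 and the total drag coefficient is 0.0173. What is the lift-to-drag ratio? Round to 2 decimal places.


Step 1: L/D = CL / CD = 0.724 / 0.0173
Step 2: L/D = 41.85

41.85


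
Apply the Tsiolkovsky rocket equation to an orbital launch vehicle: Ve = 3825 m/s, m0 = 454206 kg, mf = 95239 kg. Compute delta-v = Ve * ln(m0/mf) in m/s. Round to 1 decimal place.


Step 1: Mass ratio m0/mf = 454206 / 95239 = 4.769118
Step 2: ln(4.769118) = 1.562161
Step 3: delta-v = 3825 * 1.562161 = 5975.3 m/s

5975.3


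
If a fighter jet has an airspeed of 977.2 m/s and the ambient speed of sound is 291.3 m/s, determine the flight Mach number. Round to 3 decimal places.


Step 1: M = V / a = 977.2 / 291.3
Step 2: M = 3.355

3.355


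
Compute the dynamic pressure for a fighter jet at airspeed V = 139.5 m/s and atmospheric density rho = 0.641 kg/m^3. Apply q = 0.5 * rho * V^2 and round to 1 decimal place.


Step 1: V^2 = 139.5^2 = 19460.25
Step 2: q = 0.5 * 0.641 * 19460.25
Step 3: q = 6237.0 Pa

6237.0


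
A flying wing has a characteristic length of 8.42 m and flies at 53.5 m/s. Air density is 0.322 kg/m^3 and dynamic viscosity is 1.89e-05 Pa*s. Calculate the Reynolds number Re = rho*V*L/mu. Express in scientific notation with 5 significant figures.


Step 1: Numerator = rho * V * L = 0.322 * 53.5 * 8.42 = 145.05134
Step 2: Re = 145.05134 / 1.89e-05
Step 3: Re = 7.6747e+06

7.6747e+06


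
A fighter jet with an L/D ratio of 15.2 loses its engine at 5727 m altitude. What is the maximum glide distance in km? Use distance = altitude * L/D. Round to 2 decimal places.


Step 1: Glide distance = altitude * L/D = 5727 * 15.2 = 87050.4 m
Step 2: Convert to km: 87050.4 / 1000 = 87.05 km

87.05


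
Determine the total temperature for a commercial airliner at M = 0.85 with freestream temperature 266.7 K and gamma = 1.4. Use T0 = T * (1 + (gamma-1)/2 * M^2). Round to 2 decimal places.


Step 1: (gamma-1)/2 = 0.2
Step 2: M^2 = 0.7225
Step 3: 1 + 0.2 * 0.7225 = 1.1445
Step 4: T0 = 266.7 * 1.1445 = 305.24 K

305.24


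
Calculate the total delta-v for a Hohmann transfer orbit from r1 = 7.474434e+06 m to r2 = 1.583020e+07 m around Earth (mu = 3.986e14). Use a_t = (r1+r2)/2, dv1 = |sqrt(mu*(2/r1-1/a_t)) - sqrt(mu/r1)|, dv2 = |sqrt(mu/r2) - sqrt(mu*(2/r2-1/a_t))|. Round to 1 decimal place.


Step 1: Transfer semi-major axis a_t = (7.474434e+06 + 1.583020e+07) / 2 = 1.165232e+07 m
Step 2: v1 (circular at r1) = sqrt(mu/r1) = 7302.63 m/s
Step 3: v_t1 = sqrt(mu*(2/r1 - 1/a_t)) = 8511.7 m/s
Step 4: dv1 = |8511.7 - 7302.63| = 1209.07 m/s
Step 5: v2 (circular at r2) = 5017.94 m/s, v_t2 = 4018.91 m/s
Step 6: dv2 = |5017.94 - 4018.91| = 999.03 m/s
Step 7: Total delta-v = 1209.07 + 999.03 = 2208.1 m/s

2208.1


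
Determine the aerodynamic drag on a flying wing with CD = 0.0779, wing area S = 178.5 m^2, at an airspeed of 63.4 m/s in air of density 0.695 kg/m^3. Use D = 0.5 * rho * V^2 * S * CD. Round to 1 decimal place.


Step 1: Dynamic pressure q = 0.5 * 0.695 * 63.4^2 = 1396.7971 Pa
Step 2: Drag D = q * S * CD = 1396.7971 * 178.5 * 0.0779
Step 3: D = 19422.7 N

19422.7


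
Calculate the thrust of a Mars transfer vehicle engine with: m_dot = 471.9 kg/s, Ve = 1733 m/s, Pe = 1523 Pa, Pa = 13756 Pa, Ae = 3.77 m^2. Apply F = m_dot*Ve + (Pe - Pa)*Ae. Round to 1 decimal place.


Step 1: Momentum thrust = m_dot * Ve = 471.9 * 1733 = 817802.7 N
Step 2: Pressure thrust = (Pe - Pa) * Ae = (1523 - 13756) * 3.77 = -46118.41 N
Step 3: Total thrust F = 817802.7 + -46118.41 = 771684.3 N

771684.3


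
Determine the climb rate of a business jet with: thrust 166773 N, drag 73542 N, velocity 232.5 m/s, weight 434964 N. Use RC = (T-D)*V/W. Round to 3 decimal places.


Step 1: Excess thrust = T - D = 166773 - 73542 = 93231 N
Step 2: Excess power = 93231 * 232.5 = 21676207.5 W
Step 3: RC = 21676207.5 / 434964 = 49.834 m/s

49.834


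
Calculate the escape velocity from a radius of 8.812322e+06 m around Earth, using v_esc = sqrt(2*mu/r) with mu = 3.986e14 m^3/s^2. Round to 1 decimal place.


Step 1: 2*mu/r = 2 * 3.986e14 / 8.812322e+06 = 90464238.5968
Step 2: v_esc = sqrt(90464238.5968) = 9511.3 m/s

9511.3


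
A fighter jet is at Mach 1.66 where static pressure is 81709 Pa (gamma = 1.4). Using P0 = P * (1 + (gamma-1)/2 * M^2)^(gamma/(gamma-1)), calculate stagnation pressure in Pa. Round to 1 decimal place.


Step 1: (gamma-1)/2 * M^2 = 0.2 * 2.7556 = 0.55112
Step 2: 1 + 0.55112 = 1.55112
Step 3: Exponent gamma/(gamma-1) = 3.5
Step 4: P0 = 81709 * 1.55112^3.5 = 379777.1 Pa

379777.1


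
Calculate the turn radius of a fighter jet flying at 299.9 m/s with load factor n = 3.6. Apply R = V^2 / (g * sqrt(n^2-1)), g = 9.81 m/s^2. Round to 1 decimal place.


Step 1: V^2 = 299.9^2 = 89940.01
Step 2: n^2 - 1 = 3.6^2 - 1 = 11.96
Step 3: sqrt(11.96) = 3.458323
Step 4: R = 89940.01 / (9.81 * 3.458323) = 2651.1 m

2651.1


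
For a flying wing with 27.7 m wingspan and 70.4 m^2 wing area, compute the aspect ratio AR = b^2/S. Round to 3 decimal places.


Step 1: b^2 = 27.7^2 = 767.29
Step 2: AR = 767.29 / 70.4 = 10.899

10.899


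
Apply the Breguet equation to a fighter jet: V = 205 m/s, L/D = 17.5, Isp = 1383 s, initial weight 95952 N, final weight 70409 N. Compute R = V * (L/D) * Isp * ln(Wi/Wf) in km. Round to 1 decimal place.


Step 1: Coefficient = V * (L/D) * Isp = 205 * 17.5 * 1383 = 4961512.5 m
Step 2: Wi/Wf = 95952 / 70409 = 1.36278
Step 3: ln(1.36278) = 0.309527
Step 4: R = 4961512.5 * 0.309527 = 1535721.9 m = 1535.7 km

1535.7


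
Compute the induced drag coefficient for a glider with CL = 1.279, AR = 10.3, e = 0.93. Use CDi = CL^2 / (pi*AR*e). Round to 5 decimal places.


Step 1: CL^2 = 1.279^2 = 1.635841
Step 2: pi * AR * e = 3.14159 * 10.3 * 0.93 = 30.093316
Step 3: CDi = 1.635841 / 30.093316 = 0.05436

0.05436


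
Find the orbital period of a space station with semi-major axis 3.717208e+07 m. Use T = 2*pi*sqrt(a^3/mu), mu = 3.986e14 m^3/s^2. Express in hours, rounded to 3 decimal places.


Step 1: a^3 / mu = 5.136302e+22 / 3.986e14 = 1.288586e+08
Step 2: sqrt(1.288586e+08) = 11351.5887 s
Step 3: T = 2*pi * 11351.5887 = 71324.14 s
Step 4: T in hours = 71324.14 / 3600 = 19.812 hours

19.812


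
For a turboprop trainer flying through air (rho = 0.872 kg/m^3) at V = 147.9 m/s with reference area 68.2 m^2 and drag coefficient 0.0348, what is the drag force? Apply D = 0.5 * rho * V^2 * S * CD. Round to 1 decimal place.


Step 1: Dynamic pressure q = 0.5 * 0.872 * 147.9^2 = 9537.2428 Pa
Step 2: Drag D = q * S * CD = 9537.2428 * 68.2 * 0.0348
Step 3: D = 22635.3 N

22635.3


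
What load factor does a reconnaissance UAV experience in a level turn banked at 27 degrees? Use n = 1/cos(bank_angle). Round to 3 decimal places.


Step 1: Convert 27 degrees to radians = 0.471239
Step 2: cos(27 deg) = 0.891007
Step 3: n = 1 / 0.891007 = 1.122

1.122


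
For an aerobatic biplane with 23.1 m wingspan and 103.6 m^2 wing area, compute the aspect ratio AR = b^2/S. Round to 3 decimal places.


Step 1: b^2 = 23.1^2 = 533.61
Step 2: AR = 533.61 / 103.6 = 5.151

5.151


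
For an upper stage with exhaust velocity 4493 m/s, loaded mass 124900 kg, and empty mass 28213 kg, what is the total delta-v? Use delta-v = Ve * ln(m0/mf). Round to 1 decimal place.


Step 1: Mass ratio m0/mf = 124900 / 28213 = 4.427037
Step 2: ln(4.427037) = 1.487731
Step 3: delta-v = 4493 * 1.487731 = 6684.4 m/s

6684.4


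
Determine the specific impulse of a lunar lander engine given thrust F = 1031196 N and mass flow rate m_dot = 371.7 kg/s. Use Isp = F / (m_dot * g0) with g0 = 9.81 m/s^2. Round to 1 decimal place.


Step 1: m_dot * g0 = 371.7 * 9.81 = 3646.38
Step 2: Isp = 1031196 / 3646.38 = 282.8 s

282.8


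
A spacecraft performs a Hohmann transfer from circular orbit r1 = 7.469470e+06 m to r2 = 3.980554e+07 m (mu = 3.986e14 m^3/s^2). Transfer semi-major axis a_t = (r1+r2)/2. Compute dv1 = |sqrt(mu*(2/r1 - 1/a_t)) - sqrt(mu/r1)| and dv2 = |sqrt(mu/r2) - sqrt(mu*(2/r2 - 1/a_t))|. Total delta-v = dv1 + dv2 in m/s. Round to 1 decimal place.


Step 1: Transfer semi-major axis a_t = (7.469470e+06 + 3.980554e+07) / 2 = 2.363750e+07 m
Step 2: v1 (circular at r1) = sqrt(mu/r1) = 7305.06 m/s
Step 3: v_t1 = sqrt(mu*(2/r1 - 1/a_t)) = 9479.7 m/s
Step 4: dv1 = |9479.7 - 7305.06| = 2174.64 m/s
Step 5: v2 (circular at r2) = 3164.44 m/s, v_t2 = 1778.86 m/s
Step 6: dv2 = |3164.44 - 1778.86| = 1385.58 m/s
Step 7: Total delta-v = 2174.64 + 1385.58 = 3560.2 m/s

3560.2


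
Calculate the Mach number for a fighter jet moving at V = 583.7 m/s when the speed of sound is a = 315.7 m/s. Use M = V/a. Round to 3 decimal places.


Step 1: M = V / a = 583.7 / 315.7
Step 2: M = 1.849

1.849


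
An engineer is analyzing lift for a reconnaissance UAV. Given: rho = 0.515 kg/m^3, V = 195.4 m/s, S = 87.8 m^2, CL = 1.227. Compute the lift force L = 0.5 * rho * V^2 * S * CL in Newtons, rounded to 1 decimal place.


Step 1: Calculate dynamic pressure q = 0.5 * 0.515 * 195.4^2 = 0.5 * 0.515 * 38181.16 = 9831.6487 Pa
Step 2: Multiply by wing area and lift coefficient: L = 9831.6487 * 87.8 * 1.227
Step 3: L = 863218.7559 * 1.227 = 1059169.4 N

1059169.4


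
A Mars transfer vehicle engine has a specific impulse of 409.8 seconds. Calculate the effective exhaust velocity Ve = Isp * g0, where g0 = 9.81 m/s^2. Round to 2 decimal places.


Step 1: Ve = Isp * g0 = 409.8 * 9.81
Step 2: Ve = 4020.14 m/s

4020.14


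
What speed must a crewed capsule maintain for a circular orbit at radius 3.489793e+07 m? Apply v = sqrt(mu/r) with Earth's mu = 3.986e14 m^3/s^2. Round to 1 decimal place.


Step 1: mu / r = 3.986e14 / 3.489793e+07 = 11421880.8967
Step 2: v = sqrt(11421880.8967) = 3379.6 m/s

3379.6


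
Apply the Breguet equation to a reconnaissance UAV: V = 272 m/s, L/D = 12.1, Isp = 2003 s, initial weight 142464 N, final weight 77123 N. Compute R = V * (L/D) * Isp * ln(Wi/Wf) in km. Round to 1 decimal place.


Step 1: Coefficient = V * (L/D) * Isp = 272 * 12.1 * 2003 = 6592273.6 m
Step 2: Wi/Wf = 142464 / 77123 = 1.847231
Step 3: ln(1.847231) = 0.613688
Step 4: R = 6592273.6 * 0.613688 = 4045597.8 m = 4045.6 km

4045.6


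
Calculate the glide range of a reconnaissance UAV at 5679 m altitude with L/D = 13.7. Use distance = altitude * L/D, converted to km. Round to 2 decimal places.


Step 1: Glide distance = altitude * L/D = 5679 * 13.7 = 77802.3 m
Step 2: Convert to km: 77802.3 / 1000 = 77.80 km

77.80


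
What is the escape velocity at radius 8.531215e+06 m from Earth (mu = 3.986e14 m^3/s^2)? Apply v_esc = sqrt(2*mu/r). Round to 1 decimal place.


Step 1: 2*mu/r = 2 * 3.986e14 / 8.531215e+06 = 93445072.0091
Step 2: v_esc = sqrt(93445072.0091) = 9666.7 m/s

9666.7


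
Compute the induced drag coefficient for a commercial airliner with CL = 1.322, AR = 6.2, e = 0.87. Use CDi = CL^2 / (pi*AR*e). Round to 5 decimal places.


Step 1: CL^2 = 1.322^2 = 1.747684
Step 2: pi * AR * e = 3.14159 * 6.2 * 0.87 = 16.945751
Step 3: CDi = 1.747684 / 16.945751 = 0.10313

0.10313


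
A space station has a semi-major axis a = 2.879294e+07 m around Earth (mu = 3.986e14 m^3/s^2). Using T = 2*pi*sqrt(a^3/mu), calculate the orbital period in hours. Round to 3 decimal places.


Step 1: a^3 / mu = 2.387031e+22 / 3.986e14 = 5.988537e+07
Step 2: sqrt(5.988537e+07) = 7738.5639 s
Step 3: T = 2*pi * 7738.5639 = 48622.83 s
Step 4: T in hours = 48622.83 / 3600 = 13.506 hours

13.506


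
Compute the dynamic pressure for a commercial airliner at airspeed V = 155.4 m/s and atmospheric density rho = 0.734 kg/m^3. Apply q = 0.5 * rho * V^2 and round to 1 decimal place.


Step 1: V^2 = 155.4^2 = 24149.16
Step 2: q = 0.5 * 0.734 * 24149.16
Step 3: q = 8862.7 Pa

8862.7


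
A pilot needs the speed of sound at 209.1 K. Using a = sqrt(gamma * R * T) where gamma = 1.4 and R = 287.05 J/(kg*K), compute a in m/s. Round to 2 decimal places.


Step 1: gamma * R * T = 1.4 * 287.05 * 209.1 = 84031.017
Step 2: a = sqrt(84031.017) = 289.88 m/s

289.88


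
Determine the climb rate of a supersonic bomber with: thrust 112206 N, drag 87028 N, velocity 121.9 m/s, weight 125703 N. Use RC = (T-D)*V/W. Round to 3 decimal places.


Step 1: Excess thrust = T - D = 112206 - 87028 = 25178 N
Step 2: Excess power = 25178 * 121.9 = 3069198.2 W
Step 3: RC = 3069198.2 / 125703 = 24.416 m/s

24.416


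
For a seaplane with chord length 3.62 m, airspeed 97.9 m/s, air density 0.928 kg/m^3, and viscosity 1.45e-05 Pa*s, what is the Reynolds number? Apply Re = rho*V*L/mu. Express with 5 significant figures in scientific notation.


Step 1: Numerator = rho * V * L = 0.928 * 97.9 * 3.62 = 328.881344
Step 2: Re = 328.881344 / 1.45e-05
Step 3: Re = 2.2681e+07

2.2681e+07


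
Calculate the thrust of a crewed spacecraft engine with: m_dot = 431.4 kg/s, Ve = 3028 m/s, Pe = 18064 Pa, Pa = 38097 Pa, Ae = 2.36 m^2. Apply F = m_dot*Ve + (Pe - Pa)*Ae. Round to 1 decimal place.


Step 1: Momentum thrust = m_dot * Ve = 431.4 * 3028 = 1306279.2 N
Step 2: Pressure thrust = (Pe - Pa) * Ae = (18064 - 38097) * 2.36 = -47277.88 N
Step 3: Total thrust F = 1306279.2 + -47277.88 = 1259001.3 N

1259001.3


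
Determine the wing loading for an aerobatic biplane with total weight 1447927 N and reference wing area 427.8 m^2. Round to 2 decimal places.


Step 1: Wing loading = W / S = 1447927 / 427.8
Step 2: Wing loading = 3384.59 N/m^2

3384.59


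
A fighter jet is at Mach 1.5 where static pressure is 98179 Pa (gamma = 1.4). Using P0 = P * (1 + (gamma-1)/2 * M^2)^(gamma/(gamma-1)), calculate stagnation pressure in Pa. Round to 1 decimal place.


Step 1: (gamma-1)/2 * M^2 = 0.2 * 2.25 = 0.45
Step 2: 1 + 0.45 = 1.45
Step 3: Exponent gamma/(gamma-1) = 3.5
Step 4: P0 = 98179 * 1.45^3.5 = 360418.1 Pa

360418.1


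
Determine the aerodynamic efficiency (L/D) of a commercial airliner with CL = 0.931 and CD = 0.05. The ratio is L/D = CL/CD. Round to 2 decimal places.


Step 1: L/D = CL / CD = 0.931 / 0.05
Step 2: L/D = 18.62

18.62


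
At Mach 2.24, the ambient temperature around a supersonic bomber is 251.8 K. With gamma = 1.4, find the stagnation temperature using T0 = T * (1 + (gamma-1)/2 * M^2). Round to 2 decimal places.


Step 1: (gamma-1)/2 = 0.2
Step 2: M^2 = 5.0176
Step 3: 1 + 0.2 * 5.0176 = 2.00352
Step 4: T0 = 251.8 * 2.00352 = 504.49 K

504.49


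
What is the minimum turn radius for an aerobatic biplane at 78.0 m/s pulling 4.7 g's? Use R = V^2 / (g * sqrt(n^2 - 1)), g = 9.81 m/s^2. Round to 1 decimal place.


Step 1: V^2 = 78.0^2 = 6084.0
Step 2: n^2 - 1 = 4.7^2 - 1 = 21.09
Step 3: sqrt(21.09) = 4.592385
Step 4: R = 6084.0 / (9.81 * 4.592385) = 135.0 m

135.0


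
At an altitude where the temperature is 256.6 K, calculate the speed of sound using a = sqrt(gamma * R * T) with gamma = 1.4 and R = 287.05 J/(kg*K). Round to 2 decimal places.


Step 1: gamma * R * T = 1.4 * 287.05 * 256.6 = 103119.842
Step 2: a = sqrt(103119.842) = 321.12 m/s

321.12


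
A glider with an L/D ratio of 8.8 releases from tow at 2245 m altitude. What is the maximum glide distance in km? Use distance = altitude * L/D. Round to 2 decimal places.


Step 1: Glide distance = altitude * L/D = 2245 * 8.8 = 19756.0 m
Step 2: Convert to km: 19756.0 / 1000 = 19.76 km

19.76


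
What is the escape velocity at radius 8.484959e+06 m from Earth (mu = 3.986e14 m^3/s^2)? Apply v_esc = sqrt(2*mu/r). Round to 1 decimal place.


Step 1: 2*mu/r = 2 * 3.986e14 / 8.484959e+06 = 93954490.5285
Step 2: v_esc = sqrt(93954490.5285) = 9693.0 m/s

9693.0


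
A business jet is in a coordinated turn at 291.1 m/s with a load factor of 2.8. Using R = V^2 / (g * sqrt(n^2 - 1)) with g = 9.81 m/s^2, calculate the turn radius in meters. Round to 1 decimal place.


Step 1: V^2 = 291.1^2 = 84739.21
Step 2: n^2 - 1 = 2.8^2 - 1 = 6.84
Step 3: sqrt(6.84) = 2.615339
Step 4: R = 84739.21 / (9.81 * 2.615339) = 3302.8 m

3302.8


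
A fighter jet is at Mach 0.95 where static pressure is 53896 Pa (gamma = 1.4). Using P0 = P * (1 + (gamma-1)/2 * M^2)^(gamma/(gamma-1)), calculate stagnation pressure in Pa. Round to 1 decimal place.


Step 1: (gamma-1)/2 * M^2 = 0.2 * 0.9025 = 0.1805
Step 2: 1 + 0.1805 = 1.1805
Step 3: Exponent gamma/(gamma-1) = 3.5
Step 4: P0 = 53896 * 1.1805^3.5 = 96335.8 Pa

96335.8


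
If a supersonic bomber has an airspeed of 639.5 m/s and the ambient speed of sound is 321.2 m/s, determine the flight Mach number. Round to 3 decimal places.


Step 1: M = V / a = 639.5 / 321.2
Step 2: M = 1.991

1.991


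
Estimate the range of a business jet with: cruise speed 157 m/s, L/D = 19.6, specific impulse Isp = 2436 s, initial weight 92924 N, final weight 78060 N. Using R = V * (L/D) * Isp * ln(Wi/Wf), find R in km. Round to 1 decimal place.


Step 1: Coefficient = V * (L/D) * Isp = 157 * 19.6 * 2436 = 7496059.2 m
Step 2: Wi/Wf = 92924 / 78060 = 1.190418
Step 3: ln(1.190418) = 0.174304
Step 4: R = 7496059.2 * 0.174304 = 1306594.5 m = 1306.6 km

1306.6


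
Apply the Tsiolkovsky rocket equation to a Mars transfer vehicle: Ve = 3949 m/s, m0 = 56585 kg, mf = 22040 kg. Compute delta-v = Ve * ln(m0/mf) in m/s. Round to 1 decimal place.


Step 1: Mass ratio m0/mf = 56585 / 22040 = 2.567377
Step 2: ln(2.567377) = 0.942885
Step 3: delta-v = 3949 * 0.942885 = 3723.5 m/s

3723.5


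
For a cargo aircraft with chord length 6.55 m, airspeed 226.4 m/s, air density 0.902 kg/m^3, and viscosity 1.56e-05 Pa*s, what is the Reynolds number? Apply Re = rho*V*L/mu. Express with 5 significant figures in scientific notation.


Step 1: Numerator = rho * V * L = 0.902 * 226.4 * 6.55 = 1337.59384
Step 2: Re = 1337.59384 / 1.56e-05
Step 3: Re = 8.5743e+07

8.5743e+07


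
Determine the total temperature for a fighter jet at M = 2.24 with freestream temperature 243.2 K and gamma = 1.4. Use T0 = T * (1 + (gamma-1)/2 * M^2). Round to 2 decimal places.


Step 1: (gamma-1)/2 = 0.2
Step 2: M^2 = 5.0176
Step 3: 1 + 0.2 * 5.0176 = 2.00352
Step 4: T0 = 243.2 * 2.00352 = 487.26 K

487.26


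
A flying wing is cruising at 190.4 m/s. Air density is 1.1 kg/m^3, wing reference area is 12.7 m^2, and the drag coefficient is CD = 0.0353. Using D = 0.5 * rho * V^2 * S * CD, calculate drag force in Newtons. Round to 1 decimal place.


Step 1: Dynamic pressure q = 0.5 * 1.1 * 190.4^2 = 19938.688 Pa
Step 2: Drag D = q * S * CD = 19938.688 * 12.7 * 0.0353
Step 3: D = 8938.7 N

8938.7


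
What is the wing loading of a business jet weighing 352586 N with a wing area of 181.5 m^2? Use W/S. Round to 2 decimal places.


Step 1: Wing loading = W / S = 352586 / 181.5
Step 2: Wing loading = 1942.62 N/m^2

1942.62


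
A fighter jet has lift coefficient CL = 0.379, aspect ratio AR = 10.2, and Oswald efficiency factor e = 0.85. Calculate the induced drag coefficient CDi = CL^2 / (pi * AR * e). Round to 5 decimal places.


Step 1: CL^2 = 0.379^2 = 0.143641
Step 2: pi * AR * e = 3.14159 * 10.2 * 0.85 = 27.237608
Step 3: CDi = 0.143641 / 27.237608 = 0.00527

0.00527


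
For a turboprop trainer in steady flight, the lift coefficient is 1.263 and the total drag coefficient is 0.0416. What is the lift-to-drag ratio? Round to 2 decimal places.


Step 1: L/D = CL / CD = 1.263 / 0.0416
Step 2: L/D = 30.36

30.36


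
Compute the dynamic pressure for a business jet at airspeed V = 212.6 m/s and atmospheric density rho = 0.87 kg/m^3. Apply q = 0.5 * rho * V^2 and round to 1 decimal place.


Step 1: V^2 = 212.6^2 = 45198.76
Step 2: q = 0.5 * 0.87 * 45198.76
Step 3: q = 19661.5 Pa

19661.5


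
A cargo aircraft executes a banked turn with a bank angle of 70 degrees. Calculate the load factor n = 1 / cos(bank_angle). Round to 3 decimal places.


Step 1: Convert 70 degrees to radians = 1.22173
Step 2: cos(70 deg) = 0.34202
Step 3: n = 1 / 0.34202 = 2.924

2.924


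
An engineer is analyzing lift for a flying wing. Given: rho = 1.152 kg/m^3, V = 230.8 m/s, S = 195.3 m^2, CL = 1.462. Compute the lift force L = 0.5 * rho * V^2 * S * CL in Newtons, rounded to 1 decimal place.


Step 1: Calculate dynamic pressure q = 0.5 * 1.152 * 230.8^2 = 0.5 * 1.152 * 53268.64 = 30682.7366 Pa
Step 2: Multiply by wing area and lift coefficient: L = 30682.7366 * 195.3 * 1.462
Step 3: L = 5992338.4658 * 1.462 = 8760798.8 N

8760798.8


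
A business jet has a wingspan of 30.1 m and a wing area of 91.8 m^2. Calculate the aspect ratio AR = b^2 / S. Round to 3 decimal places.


Step 1: b^2 = 30.1^2 = 906.01
Step 2: AR = 906.01 / 91.8 = 9.869

9.869


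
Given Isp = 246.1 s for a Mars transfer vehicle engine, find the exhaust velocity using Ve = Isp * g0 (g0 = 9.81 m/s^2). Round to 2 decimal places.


Step 1: Ve = Isp * g0 = 246.1 * 9.81
Step 2: Ve = 2414.24 m/s

2414.24


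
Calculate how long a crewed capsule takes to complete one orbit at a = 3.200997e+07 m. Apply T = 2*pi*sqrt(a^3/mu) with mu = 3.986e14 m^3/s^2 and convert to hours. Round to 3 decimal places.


Step 1: a^3 / mu = 3.279864e+22 / 3.986e14 = 8.228459e+07
Step 2: sqrt(8.228459e+07) = 9071.0854 s
Step 3: T = 2*pi * 9071.0854 = 56995.31 s
Step 4: T in hours = 56995.31 / 3600 = 15.832 hours

15.832


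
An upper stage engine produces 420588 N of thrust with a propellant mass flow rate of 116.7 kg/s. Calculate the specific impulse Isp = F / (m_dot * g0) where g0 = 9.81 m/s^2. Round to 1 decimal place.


Step 1: m_dot * g0 = 116.7 * 9.81 = 1144.83
Step 2: Isp = 420588 / 1144.83 = 367.4 s

367.4


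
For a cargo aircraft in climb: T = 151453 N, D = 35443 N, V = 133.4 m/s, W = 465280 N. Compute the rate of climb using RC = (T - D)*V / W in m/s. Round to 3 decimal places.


Step 1: Excess thrust = T - D = 151453 - 35443 = 116010 N
Step 2: Excess power = 116010 * 133.4 = 15475734.0 W
Step 3: RC = 15475734.0 / 465280 = 33.261 m/s

33.261


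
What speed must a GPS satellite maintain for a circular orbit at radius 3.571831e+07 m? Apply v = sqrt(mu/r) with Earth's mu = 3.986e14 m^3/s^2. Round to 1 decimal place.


Step 1: mu / r = 3.986e14 / 3.571831e+07 = 11159542.5427
Step 2: v = sqrt(11159542.5427) = 3340.6 m/s

3340.6


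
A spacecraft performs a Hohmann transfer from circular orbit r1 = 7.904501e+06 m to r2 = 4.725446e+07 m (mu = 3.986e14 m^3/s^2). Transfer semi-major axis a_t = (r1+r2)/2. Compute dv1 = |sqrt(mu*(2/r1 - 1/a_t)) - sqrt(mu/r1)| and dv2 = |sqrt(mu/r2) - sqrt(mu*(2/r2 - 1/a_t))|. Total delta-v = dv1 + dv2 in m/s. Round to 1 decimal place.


Step 1: Transfer semi-major axis a_t = (7.904501e+06 + 4.725446e+07) / 2 = 2.757948e+07 m
Step 2: v1 (circular at r1) = sqrt(mu/r1) = 7101.19 m/s
Step 3: v_t1 = sqrt(mu*(2/r1 - 1/a_t)) = 9295.22 m/s
Step 4: dv1 = |9295.22 - 7101.19| = 2194.03 m/s
Step 5: v2 (circular at r2) = 2904.34 m/s, v_t2 = 1554.86 m/s
Step 6: dv2 = |2904.34 - 1554.86| = 1349.48 m/s
Step 7: Total delta-v = 2194.03 + 1349.48 = 3543.5 m/s

3543.5


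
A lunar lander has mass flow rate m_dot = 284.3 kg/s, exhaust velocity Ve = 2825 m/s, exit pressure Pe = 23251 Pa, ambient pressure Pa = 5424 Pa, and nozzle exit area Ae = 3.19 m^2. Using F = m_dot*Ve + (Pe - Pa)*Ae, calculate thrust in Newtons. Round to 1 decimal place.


Step 1: Momentum thrust = m_dot * Ve = 284.3 * 2825 = 803147.5 N
Step 2: Pressure thrust = (Pe - Pa) * Ae = (23251 - 5424) * 3.19 = 56868.13 N
Step 3: Total thrust F = 803147.5 + 56868.13 = 860015.6 N

860015.6


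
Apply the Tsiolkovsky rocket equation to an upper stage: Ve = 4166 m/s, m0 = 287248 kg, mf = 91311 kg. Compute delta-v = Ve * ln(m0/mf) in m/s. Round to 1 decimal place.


Step 1: Mass ratio m0/mf = 287248 / 91311 = 3.14582
Step 2: ln(3.14582) = 1.146075
Step 3: delta-v = 4166 * 1.146075 = 4774.5 m/s

4774.5


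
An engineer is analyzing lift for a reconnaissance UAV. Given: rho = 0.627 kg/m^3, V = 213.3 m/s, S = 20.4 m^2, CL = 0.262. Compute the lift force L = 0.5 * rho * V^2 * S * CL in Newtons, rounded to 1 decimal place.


Step 1: Calculate dynamic pressure q = 0.5 * 0.627 * 213.3^2 = 0.5 * 0.627 * 45496.89 = 14263.275 Pa
Step 2: Multiply by wing area and lift coefficient: L = 14263.275 * 20.4 * 0.262
Step 3: L = 290970.8103 * 0.262 = 76234.4 N

76234.4


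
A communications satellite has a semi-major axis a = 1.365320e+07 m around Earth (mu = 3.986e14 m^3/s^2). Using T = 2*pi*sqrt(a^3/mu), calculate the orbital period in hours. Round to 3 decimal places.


Step 1: a^3 / mu = 2.545091e+21 / 3.986e14 = 6.385076e+06
Step 2: sqrt(6.385076e+06) = 2526.8708 s
Step 3: T = 2*pi * 2526.8708 = 15876.8 s
Step 4: T in hours = 15876.8 / 3600 = 4.410 hours

4.410


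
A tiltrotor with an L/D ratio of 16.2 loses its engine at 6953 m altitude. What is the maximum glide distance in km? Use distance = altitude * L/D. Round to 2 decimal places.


Step 1: Glide distance = altitude * L/D = 6953 * 16.2 = 112638.6 m
Step 2: Convert to km: 112638.6 / 1000 = 112.64 km

112.64


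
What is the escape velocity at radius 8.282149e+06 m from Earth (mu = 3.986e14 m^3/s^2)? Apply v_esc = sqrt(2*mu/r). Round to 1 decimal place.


Step 1: 2*mu/r = 2 * 3.986e14 / 8.282149e+06 = 96255211.0569
Step 2: v_esc = sqrt(96255211.0569) = 9811.0 m/s

9811.0


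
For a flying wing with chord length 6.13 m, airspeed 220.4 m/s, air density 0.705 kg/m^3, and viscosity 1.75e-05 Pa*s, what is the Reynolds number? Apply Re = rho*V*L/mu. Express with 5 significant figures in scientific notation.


Step 1: Numerator = rho * V * L = 0.705 * 220.4 * 6.13 = 952.49166
Step 2: Re = 952.49166 / 1.75e-05
Step 3: Re = 5.4428e+07

5.4428e+07


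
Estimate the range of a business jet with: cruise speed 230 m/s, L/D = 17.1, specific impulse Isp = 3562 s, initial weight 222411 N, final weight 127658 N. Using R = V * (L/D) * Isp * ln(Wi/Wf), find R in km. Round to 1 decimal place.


Step 1: Coefficient = V * (L/D) * Isp = 230 * 17.1 * 3562 = 14009346.0 m
Step 2: Wi/Wf = 222411 / 127658 = 1.742241
Step 3: ln(1.742241) = 0.555172
Step 4: R = 14009346.0 * 0.555172 = 7777599.6 m = 7777.6 km

7777.6


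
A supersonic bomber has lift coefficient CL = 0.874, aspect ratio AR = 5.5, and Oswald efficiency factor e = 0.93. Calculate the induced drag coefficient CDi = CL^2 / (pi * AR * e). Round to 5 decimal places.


Step 1: CL^2 = 0.874^2 = 0.763876
Step 2: pi * AR * e = 3.14159 * 5.5 * 0.93 = 16.069246
Step 3: CDi = 0.763876 / 16.069246 = 0.04754

0.04754


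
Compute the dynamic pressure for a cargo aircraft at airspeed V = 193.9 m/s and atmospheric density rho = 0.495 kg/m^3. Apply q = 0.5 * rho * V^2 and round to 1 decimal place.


Step 1: V^2 = 193.9^2 = 37597.21
Step 2: q = 0.5 * 0.495 * 37597.21
Step 3: q = 9305.3 Pa

9305.3


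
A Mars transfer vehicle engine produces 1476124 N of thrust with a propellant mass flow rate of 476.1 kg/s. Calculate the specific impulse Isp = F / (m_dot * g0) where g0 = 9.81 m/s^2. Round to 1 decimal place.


Step 1: m_dot * g0 = 476.1 * 9.81 = 4670.54
Step 2: Isp = 1476124 / 4670.54 = 316.0 s

316.0


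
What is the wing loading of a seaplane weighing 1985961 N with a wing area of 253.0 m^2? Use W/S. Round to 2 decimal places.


Step 1: Wing loading = W / S = 1985961 / 253.0
Step 2: Wing loading = 7849.65 N/m^2

7849.65


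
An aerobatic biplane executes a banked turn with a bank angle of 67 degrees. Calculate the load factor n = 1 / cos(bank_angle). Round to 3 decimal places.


Step 1: Convert 67 degrees to radians = 1.169371
Step 2: cos(67 deg) = 0.390731
Step 3: n = 1 / 0.390731 = 2.559

2.559


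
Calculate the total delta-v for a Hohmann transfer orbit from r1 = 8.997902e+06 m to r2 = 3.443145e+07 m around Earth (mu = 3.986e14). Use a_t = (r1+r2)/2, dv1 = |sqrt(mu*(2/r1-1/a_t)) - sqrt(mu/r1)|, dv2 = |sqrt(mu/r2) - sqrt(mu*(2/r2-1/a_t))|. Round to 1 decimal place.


Step 1: Transfer semi-major axis a_t = (8.997902e+06 + 3.443145e+07) / 2 = 2.171468e+07 m
Step 2: v1 (circular at r1) = sqrt(mu/r1) = 6655.77 m/s
Step 3: v_t1 = sqrt(mu*(2/r1 - 1/a_t)) = 8381.06 m/s
Step 4: dv1 = |8381.06 - 6655.77| = 1725.3 m/s
Step 5: v2 (circular at r2) = 3402.44 m/s, v_t2 = 2190.21 m/s
Step 6: dv2 = |3402.44 - 2190.21| = 1212.24 m/s
Step 7: Total delta-v = 1725.3 + 1212.24 = 2937.5 m/s

2937.5


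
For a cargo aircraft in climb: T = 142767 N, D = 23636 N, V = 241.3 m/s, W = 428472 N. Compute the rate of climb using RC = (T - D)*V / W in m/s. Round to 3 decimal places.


Step 1: Excess thrust = T - D = 142767 - 23636 = 119131 N
Step 2: Excess power = 119131 * 241.3 = 28746310.3 W
Step 3: RC = 28746310.3 / 428472 = 67.090 m/s

67.090


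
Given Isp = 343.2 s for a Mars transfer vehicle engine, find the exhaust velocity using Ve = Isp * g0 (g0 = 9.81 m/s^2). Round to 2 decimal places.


Step 1: Ve = Isp * g0 = 343.2 * 9.81
Step 2: Ve = 3366.79 m/s

3366.79


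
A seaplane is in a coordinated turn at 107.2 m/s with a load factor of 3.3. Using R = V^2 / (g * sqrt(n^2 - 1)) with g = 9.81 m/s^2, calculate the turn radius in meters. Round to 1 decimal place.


Step 1: V^2 = 107.2^2 = 11491.84
Step 2: n^2 - 1 = 3.3^2 - 1 = 9.89
Step 3: sqrt(9.89) = 3.144837
Step 4: R = 11491.84 / (9.81 * 3.144837) = 372.5 m

372.5


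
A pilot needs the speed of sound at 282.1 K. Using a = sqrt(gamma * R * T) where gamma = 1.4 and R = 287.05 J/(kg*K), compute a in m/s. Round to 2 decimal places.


Step 1: gamma * R * T = 1.4 * 287.05 * 282.1 = 113367.527
Step 2: a = sqrt(113367.527) = 336.70 m/s

336.70


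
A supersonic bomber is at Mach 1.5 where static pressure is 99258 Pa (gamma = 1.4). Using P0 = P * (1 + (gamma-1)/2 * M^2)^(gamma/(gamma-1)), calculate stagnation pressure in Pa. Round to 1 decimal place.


Step 1: (gamma-1)/2 * M^2 = 0.2 * 2.25 = 0.45
Step 2: 1 + 0.45 = 1.45
Step 3: Exponent gamma/(gamma-1) = 3.5
Step 4: P0 = 99258 * 1.45^3.5 = 364379.2 Pa

364379.2


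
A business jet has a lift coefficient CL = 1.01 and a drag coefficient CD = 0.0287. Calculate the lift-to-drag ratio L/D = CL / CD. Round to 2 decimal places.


Step 1: L/D = CL / CD = 1.01 / 0.0287
Step 2: L/D = 35.19

35.19


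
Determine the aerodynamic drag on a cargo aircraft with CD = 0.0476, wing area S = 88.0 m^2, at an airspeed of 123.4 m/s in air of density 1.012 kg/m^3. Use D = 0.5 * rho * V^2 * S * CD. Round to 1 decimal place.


Step 1: Dynamic pressure q = 0.5 * 1.012 * 123.4^2 = 7705.1454 Pa
Step 2: Drag D = q * S * CD = 7705.1454 * 88.0 * 0.0476
Step 3: D = 32275.3 N

32275.3


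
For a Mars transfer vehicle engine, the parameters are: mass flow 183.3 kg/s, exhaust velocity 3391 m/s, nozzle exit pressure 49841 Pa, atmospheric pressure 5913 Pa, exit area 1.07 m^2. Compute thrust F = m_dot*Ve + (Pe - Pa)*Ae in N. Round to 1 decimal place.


Step 1: Momentum thrust = m_dot * Ve = 183.3 * 3391 = 621570.3 N
Step 2: Pressure thrust = (Pe - Pa) * Ae = (49841 - 5913) * 1.07 = 47002.96 N
Step 3: Total thrust F = 621570.3 + 47002.96 = 668573.3 N

668573.3


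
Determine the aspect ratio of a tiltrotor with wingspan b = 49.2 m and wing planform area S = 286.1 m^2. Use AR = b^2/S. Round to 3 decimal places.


Step 1: b^2 = 49.2^2 = 2420.64
Step 2: AR = 2420.64 / 286.1 = 8.461

8.461


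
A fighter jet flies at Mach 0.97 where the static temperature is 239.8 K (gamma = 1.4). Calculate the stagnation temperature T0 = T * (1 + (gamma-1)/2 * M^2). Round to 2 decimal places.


Step 1: (gamma-1)/2 = 0.2
Step 2: M^2 = 0.9409
Step 3: 1 + 0.2 * 0.9409 = 1.18818
Step 4: T0 = 239.8 * 1.18818 = 284.93 K

284.93


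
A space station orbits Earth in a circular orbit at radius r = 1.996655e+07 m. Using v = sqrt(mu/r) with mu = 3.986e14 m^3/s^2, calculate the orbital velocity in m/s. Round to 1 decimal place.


Step 1: mu / r = 3.986e14 / 1.996655e+07 = 19963388.7677
Step 2: v = sqrt(19963388.7677) = 4468.0 m/s

4468.0


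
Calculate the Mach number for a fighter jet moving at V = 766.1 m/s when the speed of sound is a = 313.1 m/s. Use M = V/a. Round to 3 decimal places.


Step 1: M = V / a = 766.1 / 313.1
Step 2: M = 2.447

2.447


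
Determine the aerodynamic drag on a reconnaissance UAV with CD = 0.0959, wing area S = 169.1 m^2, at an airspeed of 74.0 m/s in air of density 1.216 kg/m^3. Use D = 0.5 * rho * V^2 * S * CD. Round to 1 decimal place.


Step 1: Dynamic pressure q = 0.5 * 1.216 * 74.0^2 = 3329.408 Pa
Step 2: Drag D = q * S * CD = 3329.408 * 169.1 * 0.0959
Step 3: D = 53992.0 N

53992.0


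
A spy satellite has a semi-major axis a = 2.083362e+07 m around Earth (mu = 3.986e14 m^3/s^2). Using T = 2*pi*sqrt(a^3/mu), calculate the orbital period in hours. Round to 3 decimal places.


Step 1: a^3 / mu = 9.042619e+21 / 3.986e14 = 2.268595e+07
Step 2: sqrt(2.268595e+07) = 4762.9767 s
Step 3: T = 2*pi * 4762.9767 = 29926.67 s
Step 4: T in hours = 29926.67 / 3600 = 8.313 hours

8.313


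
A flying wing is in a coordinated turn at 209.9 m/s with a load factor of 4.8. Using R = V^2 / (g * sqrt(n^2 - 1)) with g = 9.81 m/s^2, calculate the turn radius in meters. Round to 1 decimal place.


Step 1: V^2 = 209.9^2 = 44058.01
Step 2: n^2 - 1 = 4.8^2 - 1 = 22.04
Step 3: sqrt(22.04) = 4.694678
Step 4: R = 44058.01 / (9.81 * 4.694678) = 956.6 m

956.6


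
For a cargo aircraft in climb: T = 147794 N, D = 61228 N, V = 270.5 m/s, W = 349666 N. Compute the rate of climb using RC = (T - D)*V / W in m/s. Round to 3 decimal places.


Step 1: Excess thrust = T - D = 147794 - 61228 = 86566 N
Step 2: Excess power = 86566 * 270.5 = 23416103.0 W
Step 3: RC = 23416103.0 / 349666 = 66.967 m/s

66.967


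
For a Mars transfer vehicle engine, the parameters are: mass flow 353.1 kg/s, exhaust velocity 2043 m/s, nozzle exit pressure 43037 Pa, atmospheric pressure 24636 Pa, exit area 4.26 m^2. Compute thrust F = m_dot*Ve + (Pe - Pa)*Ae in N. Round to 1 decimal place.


Step 1: Momentum thrust = m_dot * Ve = 353.1 * 2043 = 721383.3 N
Step 2: Pressure thrust = (Pe - Pa) * Ae = (43037 - 24636) * 4.26 = 78388.26 N
Step 3: Total thrust F = 721383.3 + 78388.26 = 799771.6 N

799771.6


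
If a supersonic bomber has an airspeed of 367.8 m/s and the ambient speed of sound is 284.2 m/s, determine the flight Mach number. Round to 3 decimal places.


Step 1: M = V / a = 367.8 / 284.2
Step 2: M = 1.294

1.294


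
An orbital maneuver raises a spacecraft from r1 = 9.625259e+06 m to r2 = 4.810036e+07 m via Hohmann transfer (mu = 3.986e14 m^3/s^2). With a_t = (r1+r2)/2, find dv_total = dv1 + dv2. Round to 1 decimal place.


Step 1: Transfer semi-major axis a_t = (9.625259e+06 + 4.810036e+07) / 2 = 2.886281e+07 m
Step 2: v1 (circular at r1) = sqrt(mu/r1) = 6435.21 m/s
Step 3: v_t1 = sqrt(mu*(2/r1 - 1/a_t)) = 8307.44 m/s
Step 4: dv1 = |8307.44 - 6435.21| = 1872.24 m/s
Step 5: v2 (circular at r2) = 2878.69 m/s, v_t2 = 1662.38 m/s
Step 6: dv2 = |2878.69 - 1662.38| = 1216.3 m/s
Step 7: Total delta-v = 1872.24 + 1216.3 = 3088.5 m/s

3088.5


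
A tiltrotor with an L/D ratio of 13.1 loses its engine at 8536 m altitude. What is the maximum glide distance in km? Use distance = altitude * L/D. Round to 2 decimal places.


Step 1: Glide distance = altitude * L/D = 8536 * 13.1 = 111821.6 m
Step 2: Convert to km: 111821.6 / 1000 = 111.82 km

111.82


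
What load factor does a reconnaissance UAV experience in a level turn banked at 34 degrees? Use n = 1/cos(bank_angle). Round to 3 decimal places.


Step 1: Convert 34 degrees to radians = 0.593412
Step 2: cos(34 deg) = 0.829038
Step 3: n = 1 / 0.829038 = 1.206

1.206


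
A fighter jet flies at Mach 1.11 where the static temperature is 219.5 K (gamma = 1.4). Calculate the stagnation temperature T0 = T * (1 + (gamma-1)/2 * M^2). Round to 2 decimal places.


Step 1: (gamma-1)/2 = 0.2
Step 2: M^2 = 1.2321
Step 3: 1 + 0.2 * 1.2321 = 1.24642
Step 4: T0 = 219.5 * 1.24642 = 273.59 K

273.59


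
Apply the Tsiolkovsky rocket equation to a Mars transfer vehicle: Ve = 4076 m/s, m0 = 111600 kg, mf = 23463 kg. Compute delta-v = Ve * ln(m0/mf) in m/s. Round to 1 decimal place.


Step 1: Mass ratio m0/mf = 111600 / 23463 = 4.756425
Step 2: ln(4.756425) = 1.559496
Step 3: delta-v = 4076 * 1.559496 = 6356.5 m/s

6356.5


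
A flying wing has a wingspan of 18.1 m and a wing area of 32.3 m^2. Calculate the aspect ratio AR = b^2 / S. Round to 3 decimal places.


Step 1: b^2 = 18.1^2 = 327.61
Step 2: AR = 327.61 / 32.3 = 10.143

10.143


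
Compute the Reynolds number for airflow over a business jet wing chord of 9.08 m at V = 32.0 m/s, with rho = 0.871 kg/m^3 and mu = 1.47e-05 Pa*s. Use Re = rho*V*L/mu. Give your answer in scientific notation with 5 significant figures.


Step 1: Numerator = rho * V * L = 0.871 * 32.0 * 9.08 = 253.07776
Step 2: Re = 253.07776 / 1.47e-05
Step 3: Re = 1.7216e+07

1.7216e+07


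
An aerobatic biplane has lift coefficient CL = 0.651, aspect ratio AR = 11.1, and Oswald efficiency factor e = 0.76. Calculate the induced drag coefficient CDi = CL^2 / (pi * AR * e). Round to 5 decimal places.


Step 1: CL^2 = 0.651^2 = 0.423801
Step 2: pi * AR * e = 3.14159 * 11.1 * 0.76 = 26.502476
Step 3: CDi = 0.423801 / 26.502476 = 0.01599

0.01599


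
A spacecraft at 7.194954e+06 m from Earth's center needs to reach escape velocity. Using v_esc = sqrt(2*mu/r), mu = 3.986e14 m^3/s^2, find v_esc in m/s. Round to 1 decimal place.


Step 1: 2*mu/r = 2 * 3.986e14 / 7.194954e+06 = 110799874.4676
Step 2: v_esc = sqrt(110799874.4676) = 10526.2 m/s

10526.2


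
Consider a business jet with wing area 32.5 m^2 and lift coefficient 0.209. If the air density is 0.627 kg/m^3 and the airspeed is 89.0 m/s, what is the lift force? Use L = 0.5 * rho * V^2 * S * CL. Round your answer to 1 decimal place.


Step 1: Calculate dynamic pressure q = 0.5 * 0.627 * 89.0^2 = 0.5 * 0.627 * 7921.0 = 2483.2335 Pa
Step 2: Multiply by wing area and lift coefficient: L = 2483.2335 * 32.5 * 0.209
Step 3: L = 80705.0887 * 0.209 = 16867.4 N

16867.4
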